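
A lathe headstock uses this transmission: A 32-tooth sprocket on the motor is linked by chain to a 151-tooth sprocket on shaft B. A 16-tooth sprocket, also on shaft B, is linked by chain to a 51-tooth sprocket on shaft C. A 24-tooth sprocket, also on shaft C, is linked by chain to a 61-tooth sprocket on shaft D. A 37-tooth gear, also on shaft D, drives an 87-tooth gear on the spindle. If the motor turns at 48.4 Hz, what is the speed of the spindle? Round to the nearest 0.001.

0.538 Hz

chain 151/32 = 4.7188 → 48.4/4.7188 = 10.257 Hz
chain 51/16 = 3.1875 → 10.257/3.1875 = 3.2179 Hz
chain 61/24 = 2.5417 → 3.2179/2.5417 = 1.266 Hz
gear mesh 87/37 = 2.3514 → 1.266/2.3514 = 0.53843 Hz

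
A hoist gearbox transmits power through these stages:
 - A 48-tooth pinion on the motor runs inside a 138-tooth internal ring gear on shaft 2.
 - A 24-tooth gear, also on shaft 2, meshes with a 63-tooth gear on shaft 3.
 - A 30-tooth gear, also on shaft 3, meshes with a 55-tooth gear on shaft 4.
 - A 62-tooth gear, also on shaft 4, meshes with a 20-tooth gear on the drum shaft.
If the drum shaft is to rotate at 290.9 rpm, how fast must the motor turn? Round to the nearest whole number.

1298 rpm

Overall ratio R = 2.875 × 2.625 × 1.8333 × 0.32258 = 4.4632.
Required input speed = output speed × R = 290.9 × 4.4632 = 1298.3 rpm.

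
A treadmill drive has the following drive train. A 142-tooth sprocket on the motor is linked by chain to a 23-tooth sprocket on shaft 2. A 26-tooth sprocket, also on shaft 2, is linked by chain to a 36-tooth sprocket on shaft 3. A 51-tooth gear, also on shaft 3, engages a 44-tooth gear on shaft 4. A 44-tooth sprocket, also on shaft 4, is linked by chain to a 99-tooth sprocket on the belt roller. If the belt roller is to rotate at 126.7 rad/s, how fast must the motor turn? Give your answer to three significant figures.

Overall ratio R = 0.16197 × 1.3846 × 0.86275 × 2.25 = 0.43535.
Required input speed = output speed × R = 126.7 × 0.43535 = 55.158 rad/s.

55.2 rad/s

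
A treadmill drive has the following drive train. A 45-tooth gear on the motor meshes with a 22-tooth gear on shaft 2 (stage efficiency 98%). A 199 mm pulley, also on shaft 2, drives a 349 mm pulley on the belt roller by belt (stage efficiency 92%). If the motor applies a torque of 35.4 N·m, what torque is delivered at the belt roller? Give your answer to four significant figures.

27.37 N·m

After the gear mesh (22/45): 35.4 × 0.48889 × 0.98 = 16.961 N·m
After the belt (349/199): 16.961 × 1.7538 × 0.92 = 27.365 N·m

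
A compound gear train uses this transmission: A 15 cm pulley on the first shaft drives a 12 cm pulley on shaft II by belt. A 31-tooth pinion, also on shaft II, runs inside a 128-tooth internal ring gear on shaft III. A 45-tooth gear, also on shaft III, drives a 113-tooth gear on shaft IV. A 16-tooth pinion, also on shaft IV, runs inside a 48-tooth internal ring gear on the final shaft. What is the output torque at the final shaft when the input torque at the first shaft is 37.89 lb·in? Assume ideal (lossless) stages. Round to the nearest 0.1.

942.9 lb·in

Belt: ratio = 12/15 = 0.8; torque at shaft II = 37.89 × 0.8 = 30.312 lb·in.
Internal gear: ratio = 128/31 = 4.129; torque at shaft III = 30.312 × 4.129 = 125.16 lb·in.
Gear mesh: ratio = 113/45 = 2.5111; torque at shaft IV = 125.16 × 2.5111 = 314.29 lb·in.
Internal gear: ratio = 48/16 = 3; torque at the final shaft = 314.29 × 3 = 942.87 lb·in.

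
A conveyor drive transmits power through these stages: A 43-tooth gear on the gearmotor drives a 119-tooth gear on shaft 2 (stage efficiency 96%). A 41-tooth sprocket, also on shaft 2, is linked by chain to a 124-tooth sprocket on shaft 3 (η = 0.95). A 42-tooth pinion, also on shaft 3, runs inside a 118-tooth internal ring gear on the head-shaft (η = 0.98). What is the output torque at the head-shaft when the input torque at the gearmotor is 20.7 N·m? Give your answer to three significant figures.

435 N·m

After the gear mesh (119/43): 20.7 × 2.7674 × 0.96 = 54.995 N·m
After the chain (124/41): 54.995 × 3.0244 × 0.95 = 158.01 N·m
After the internal gear (118/42): 158.01 × 2.8095 × 0.98 = 435.05 N·m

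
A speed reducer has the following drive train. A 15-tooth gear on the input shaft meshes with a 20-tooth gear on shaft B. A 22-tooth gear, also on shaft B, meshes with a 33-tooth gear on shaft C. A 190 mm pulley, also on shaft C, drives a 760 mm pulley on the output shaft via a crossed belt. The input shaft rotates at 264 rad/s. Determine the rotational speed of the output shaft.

gear mesh 20/15 = 1.3333 → 264/1.3333 = 198 rad/s
gear mesh 33/22 = 1.5 → 198/1.5 = 132 rad/s
belt 760/190 = 4 → 132/4 = 33 rad/s

33 rad/s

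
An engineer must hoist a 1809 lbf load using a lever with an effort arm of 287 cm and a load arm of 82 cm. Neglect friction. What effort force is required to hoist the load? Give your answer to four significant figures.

516.9 lbf

Lever MA = effort arm / load arm = 287/82 = 3.5.
Effort = load / MA = 1809 / 3.5 = 516.86 lbf.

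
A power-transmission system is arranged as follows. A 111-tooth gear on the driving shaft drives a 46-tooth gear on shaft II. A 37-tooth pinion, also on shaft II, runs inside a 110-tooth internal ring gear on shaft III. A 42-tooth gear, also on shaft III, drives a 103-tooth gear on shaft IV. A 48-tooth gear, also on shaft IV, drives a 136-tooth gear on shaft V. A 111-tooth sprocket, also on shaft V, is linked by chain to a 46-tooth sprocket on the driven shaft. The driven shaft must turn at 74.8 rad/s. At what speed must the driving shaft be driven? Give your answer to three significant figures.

265 rad/s

Overall ratio R = 0.41441 × 2.973 × 2.4524 × 2.8333 × 0.41441 = 3.5477.
Required input speed = output speed × R = 74.8 × 3.5477 = 265.37 rad/s.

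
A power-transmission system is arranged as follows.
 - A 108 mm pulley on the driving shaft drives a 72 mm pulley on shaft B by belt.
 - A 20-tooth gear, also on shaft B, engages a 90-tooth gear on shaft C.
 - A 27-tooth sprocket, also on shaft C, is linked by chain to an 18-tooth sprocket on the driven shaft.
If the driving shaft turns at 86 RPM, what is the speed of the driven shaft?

Belt: ratio = 72/108 = 0.66667, so shaft B turns at 86 / 0.66667 = 129 RPM.
Gear mesh: ratio = 90/20 = 4.5, so shaft C turns at 129 / 4.5 = 28.667 RPM.
Chain: ratio = 18/27 = 0.66667, so the driven shaft turns at 28.667 / 0.66667 = 43 RPM.

43 RPM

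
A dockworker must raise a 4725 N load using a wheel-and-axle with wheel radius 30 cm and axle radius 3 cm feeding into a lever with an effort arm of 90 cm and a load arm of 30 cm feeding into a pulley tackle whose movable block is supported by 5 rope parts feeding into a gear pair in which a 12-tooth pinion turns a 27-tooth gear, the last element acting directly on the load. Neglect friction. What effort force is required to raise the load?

14 N

Wheel-and-axle MA = R/r = 30/3 = 10.
Lever MA = effort arm / load arm = 90/30 = 3.
Block-and-tackle MA = number of supporting rope parts = 5.
Gear pair MA = 27/12 = 2.25.
Combined ideal MA = 10 × 3 × 5 × 2.25 = 337.5.
Effort = load / MA = 4725 / 337.5 = 14 N.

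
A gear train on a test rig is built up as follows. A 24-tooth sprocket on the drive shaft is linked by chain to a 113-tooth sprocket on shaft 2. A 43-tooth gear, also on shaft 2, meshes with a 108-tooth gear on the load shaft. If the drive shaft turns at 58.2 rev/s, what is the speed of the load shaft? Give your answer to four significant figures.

chain 113/24 = 4.7083 → 58.2/4.7083 = 12.361 rev/s
gear mesh 108/43 = 2.5116 → 12.361/2.5116 = 4.9215 rev/s

4.922 rev/s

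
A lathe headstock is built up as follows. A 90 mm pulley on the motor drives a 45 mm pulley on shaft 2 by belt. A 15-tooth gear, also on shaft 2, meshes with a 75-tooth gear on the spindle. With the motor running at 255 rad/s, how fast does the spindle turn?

102 rad/s

the motor → shaft 2 (belt, 45/90): 255 ÷ 0.5 = 510 rad/s
shaft 2 → the spindle (gear mesh, 75/15): 510 ÷ 5 = 102 rad/s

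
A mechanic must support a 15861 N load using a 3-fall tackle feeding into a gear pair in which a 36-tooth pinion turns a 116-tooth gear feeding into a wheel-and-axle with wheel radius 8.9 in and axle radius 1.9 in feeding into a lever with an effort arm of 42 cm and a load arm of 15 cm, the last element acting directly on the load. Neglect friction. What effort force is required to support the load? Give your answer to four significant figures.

125.1 N

Block-and-tackle MA = number of supporting rope parts = 3.
Gear pair MA = 116/36 = 3.2222.
Wheel-and-axle MA = R/r = 8.9/1.9 = 4.6842.
Lever MA = effort arm / load arm = 42/15 = 2.8.
Combined ideal MA = 3 × 3.2222 × 4.6842 × 2.8 = 126.79.
Effort = load / MA = 15861 / 126.79 = 125.1 N.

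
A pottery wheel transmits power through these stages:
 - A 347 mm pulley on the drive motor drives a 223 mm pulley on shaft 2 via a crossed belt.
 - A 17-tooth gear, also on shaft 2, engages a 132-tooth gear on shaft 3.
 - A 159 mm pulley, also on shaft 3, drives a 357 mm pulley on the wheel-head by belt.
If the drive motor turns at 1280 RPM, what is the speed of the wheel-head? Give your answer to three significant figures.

114 RPM

belt 223/347 = 0.64265 → 1280/0.64265 = 1991.7 RPM
gear mesh 132/17 = 7.7647 → 1991.7/7.7647 = 256.51 RPM
belt 357/159 = 2.2453 → 256.51/2.2453 = 114.25 RPM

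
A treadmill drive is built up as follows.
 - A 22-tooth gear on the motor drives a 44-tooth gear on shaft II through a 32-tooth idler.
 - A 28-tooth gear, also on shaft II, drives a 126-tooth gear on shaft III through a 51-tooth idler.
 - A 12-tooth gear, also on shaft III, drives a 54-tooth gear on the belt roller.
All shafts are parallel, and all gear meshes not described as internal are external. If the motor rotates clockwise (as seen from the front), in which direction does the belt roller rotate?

anticlockwise

the motor → shaft II: driver → idler → driven is 2 external meshes, 2 reversals → CW.
shaft II → shaft III: driver → idler → driven is 2 external meshes, 2 reversals → CW.
shaft III → the belt roller: external mesh, 1 reversal → CCW.
5 reversals in total — an odd number — so the belt roller turns opposite to the motor.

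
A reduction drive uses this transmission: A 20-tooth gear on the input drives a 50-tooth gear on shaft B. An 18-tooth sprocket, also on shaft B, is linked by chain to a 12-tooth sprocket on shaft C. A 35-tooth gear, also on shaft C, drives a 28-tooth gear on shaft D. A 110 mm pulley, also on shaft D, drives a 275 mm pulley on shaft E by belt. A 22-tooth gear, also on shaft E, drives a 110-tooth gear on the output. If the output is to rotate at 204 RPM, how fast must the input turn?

Overall ratio R = 2.5 × 0.66667 × 0.8 × 2.5 × 5 = 16.667.
Required input speed = output speed × R = 204 × 16.667 = 3400 RPM.

3400 RPM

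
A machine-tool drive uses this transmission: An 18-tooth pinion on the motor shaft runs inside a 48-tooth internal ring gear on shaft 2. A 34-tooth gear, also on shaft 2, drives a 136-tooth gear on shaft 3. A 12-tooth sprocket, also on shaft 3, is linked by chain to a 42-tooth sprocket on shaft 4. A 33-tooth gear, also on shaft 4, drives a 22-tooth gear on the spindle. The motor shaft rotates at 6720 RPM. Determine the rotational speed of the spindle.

the motor shaft → shaft 2 (internal gear, 48/18): 6720 ÷ 2.6667 = 2520 RPM
shaft 2 → shaft 3 (gear mesh, 136/34): 2520 ÷ 4 = 630 RPM
shaft 3 → shaft 4 (chain, 42/12): 630 ÷ 3.5 = 180 RPM
shaft 4 → the spindle (gear mesh, 22/33): 180 ÷ 0.66667 = 270 RPM

270 RPM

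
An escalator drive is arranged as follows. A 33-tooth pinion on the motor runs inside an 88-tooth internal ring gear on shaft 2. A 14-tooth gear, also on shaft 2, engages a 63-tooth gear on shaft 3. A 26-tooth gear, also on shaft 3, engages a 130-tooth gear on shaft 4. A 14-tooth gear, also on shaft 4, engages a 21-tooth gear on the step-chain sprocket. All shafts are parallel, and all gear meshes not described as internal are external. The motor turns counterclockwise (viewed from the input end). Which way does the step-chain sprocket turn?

clockwise

the motor → shaft 2: internal mesh, same direction → CCW.
shaft 2 → shaft 3: external mesh, 1 reversal → CW.
shaft 3 → shaft 4: external mesh, 1 reversal → CCW.
shaft 4 → the step-chain sprocket: external mesh, 1 reversal → CW.
3 reversals in total — an odd number — so the step-chain sprocket turns opposite to the motor.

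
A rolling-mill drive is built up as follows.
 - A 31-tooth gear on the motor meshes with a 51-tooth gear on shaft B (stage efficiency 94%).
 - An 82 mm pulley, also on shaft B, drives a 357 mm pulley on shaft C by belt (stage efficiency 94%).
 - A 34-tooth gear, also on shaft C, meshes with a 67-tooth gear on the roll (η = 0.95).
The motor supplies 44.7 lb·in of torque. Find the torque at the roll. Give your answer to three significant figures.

530 lb·in

Gear mesh: ratio = 51/31 = 1.6452; torque at shaft B = 44.7 × 1.6452 × 0.94 = 69.126 lb·in.
Belt: ratio = 357/82 = 4.3537; torque at shaft C = 69.126 × 4.3537 × 0.94 = 282.9 lb·in.
Gear mesh: ratio = 67/34 = 1.9706; torque at the roll = 282.9 × 1.9706 × 0.95 = 529.6 lb·in.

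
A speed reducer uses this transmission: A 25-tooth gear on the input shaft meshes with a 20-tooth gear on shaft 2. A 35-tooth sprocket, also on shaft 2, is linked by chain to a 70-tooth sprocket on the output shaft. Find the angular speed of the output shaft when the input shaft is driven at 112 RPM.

70 RPM

Gear mesh: ratio = 20/25 = 0.8, so shaft 2 turns at 112 / 0.8 = 140 RPM.
Chain: ratio = 70/35 = 2, so the output shaft turns at 140 / 2 = 70 RPM.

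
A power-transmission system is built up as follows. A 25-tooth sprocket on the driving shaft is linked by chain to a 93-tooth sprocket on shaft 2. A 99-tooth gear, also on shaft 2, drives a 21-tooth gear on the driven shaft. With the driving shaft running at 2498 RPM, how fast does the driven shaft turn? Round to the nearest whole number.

3166 RPM

chain 93/25 = 3.72 → 2498/3.72 = 671.51 RPM
gear mesh 21/99 = 0.21212 → 671.51/0.21212 = 3165.7 RPM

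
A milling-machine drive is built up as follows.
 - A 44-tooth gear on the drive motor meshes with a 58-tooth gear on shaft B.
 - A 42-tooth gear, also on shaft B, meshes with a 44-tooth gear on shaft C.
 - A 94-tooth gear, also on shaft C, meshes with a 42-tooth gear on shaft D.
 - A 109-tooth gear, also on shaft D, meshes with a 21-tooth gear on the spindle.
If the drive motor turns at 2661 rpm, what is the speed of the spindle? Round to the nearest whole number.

22385 rpm

Gear mesh: ratio = 58/44 = 1.3182, so shaft B turns at 2661 / 1.3182 = 2018.7 rpm.
Gear mesh: ratio = 44/42 = 1.0476, so shaft C turns at 2018.7 / 1.0476 = 1926.9 rpm.
Gear mesh: ratio = 42/94 = 0.44681, so shaft D turns at 1926.9 / 0.44681 = 4312.7 rpm.
Gear mesh: ratio = 21/109 = 0.19266, so the spindle turns at 4312.7 / 0.19266 = 22385 rpm.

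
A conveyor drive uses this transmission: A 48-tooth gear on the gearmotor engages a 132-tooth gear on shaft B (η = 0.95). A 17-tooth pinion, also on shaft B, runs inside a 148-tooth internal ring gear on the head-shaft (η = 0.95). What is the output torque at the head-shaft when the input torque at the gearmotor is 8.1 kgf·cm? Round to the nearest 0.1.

175.0 kgf·cm

After the gear mesh (132/48): 8.1 × 2.75 × 0.95 = 21.161 kgf·cm
After the internal gear (148/17): 21.161 × 8.7059 × 0.95 = 175.02 kgf·cm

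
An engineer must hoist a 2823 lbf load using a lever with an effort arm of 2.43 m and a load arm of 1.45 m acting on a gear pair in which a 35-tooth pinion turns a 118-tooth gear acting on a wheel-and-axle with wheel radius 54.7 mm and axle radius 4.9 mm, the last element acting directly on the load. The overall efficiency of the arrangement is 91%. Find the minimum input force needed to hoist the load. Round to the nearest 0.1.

Lever MA = effort arm / load arm = 2.43/1.45 = 1.6759.
Gear pair MA = 118/35 = 3.3714.
Wheel-and-axle MA = R/r = 54.7/4.9 = 11.163.
Combined ideal MA = 1.6759 × 3.3714 × 11.163 = 63.073.
Actual MA = 63.073 × 0.91 = 57.396.
Effort = load / actual MA = 2823 / 57.396 = 49.184 lbf.

49.2 lbf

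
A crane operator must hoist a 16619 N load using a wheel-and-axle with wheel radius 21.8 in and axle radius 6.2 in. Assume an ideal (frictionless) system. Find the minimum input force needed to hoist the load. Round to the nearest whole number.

4727 N

Wheel-and-axle MA = R/r = 21.8/6.2 = 3.5161.
Effort = load / MA = 16619 / 3.5161 = 4726.5 N.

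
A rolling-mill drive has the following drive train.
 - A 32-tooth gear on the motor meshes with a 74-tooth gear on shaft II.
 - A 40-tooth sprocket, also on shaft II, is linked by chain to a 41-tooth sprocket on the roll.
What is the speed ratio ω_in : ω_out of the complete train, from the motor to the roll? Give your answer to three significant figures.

Each stage contributes driven/driver: gear mesh 74/32 = 2.3125, chain 41/40 = 1.025.
Overall: 2.3125 × 1.025 = 2.3703.

2.37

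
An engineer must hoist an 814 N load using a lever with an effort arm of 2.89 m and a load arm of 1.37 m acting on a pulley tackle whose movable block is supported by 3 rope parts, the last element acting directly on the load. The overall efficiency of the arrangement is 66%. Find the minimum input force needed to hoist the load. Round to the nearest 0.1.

194.9 N

Lever MA = effort arm / load arm = 2.89/1.37 = 2.1095.
Block-and-tackle MA = number of supporting rope parts = 3.
Combined ideal MA = 2.1095 × 3 = 6.3285.
Actual MA = 6.3285 × 0.66 = 4.1768.
Effort = load / actual MA = 814 / 4.1768 = 194.89 N.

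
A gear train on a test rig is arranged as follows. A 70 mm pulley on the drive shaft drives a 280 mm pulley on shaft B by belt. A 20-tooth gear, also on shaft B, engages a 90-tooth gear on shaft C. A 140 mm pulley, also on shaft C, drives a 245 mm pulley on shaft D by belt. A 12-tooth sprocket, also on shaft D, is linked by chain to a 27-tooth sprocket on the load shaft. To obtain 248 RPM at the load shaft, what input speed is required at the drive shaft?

17577 RPM

Overall ratio R = 4 × 4.5 × 1.75 × 2.25 = 70.875.
Required input speed = output speed × R = 248 × 70.875 = 17577 RPM.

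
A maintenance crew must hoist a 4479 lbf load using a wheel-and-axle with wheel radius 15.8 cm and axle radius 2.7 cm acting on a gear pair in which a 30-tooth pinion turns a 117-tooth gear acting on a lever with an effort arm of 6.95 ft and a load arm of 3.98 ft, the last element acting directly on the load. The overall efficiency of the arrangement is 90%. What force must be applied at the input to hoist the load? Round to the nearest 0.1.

Wheel-and-axle MA = R/r = 15.8/2.7 = 5.8519.
Gear pair MA = 117/30 = 3.9.
Lever MA = effort arm / load arm = 6.95/3.98 = 1.7462.
Combined ideal MA = 5.8519 × 3.9 × 1.7462 = 39.853.
Actual MA = 39.853 × 0.90 = 35.868.
Effort = load / actual MA = 4479 / 35.868 = 124.88 lbf.

124.9 lbf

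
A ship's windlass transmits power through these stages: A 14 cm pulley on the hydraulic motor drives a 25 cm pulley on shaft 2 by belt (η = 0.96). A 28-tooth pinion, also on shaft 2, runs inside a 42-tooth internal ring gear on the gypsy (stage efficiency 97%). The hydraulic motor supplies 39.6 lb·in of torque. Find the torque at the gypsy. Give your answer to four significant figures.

98.77 lb·in

Belt: ratio = 25/14 = 1.7857; torque at shaft 2 = 39.6 × 1.7857 × 0.96 = 67.886 lb·in.
Internal gear: ratio = 42/28 = 1.5; torque at the gypsy = 67.886 × 1.5 × 0.97 = 98.774 lb·in.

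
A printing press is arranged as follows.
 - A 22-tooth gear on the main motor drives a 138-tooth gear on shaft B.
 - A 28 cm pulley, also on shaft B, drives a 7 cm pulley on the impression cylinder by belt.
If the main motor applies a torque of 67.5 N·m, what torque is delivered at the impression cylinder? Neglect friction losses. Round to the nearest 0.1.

105.9 N·m

After the gear mesh (138/22): 67.5 × 6.2727 = 423.41 N·m
After the belt (7/28): 423.41 × 0.25 = 105.85 N·m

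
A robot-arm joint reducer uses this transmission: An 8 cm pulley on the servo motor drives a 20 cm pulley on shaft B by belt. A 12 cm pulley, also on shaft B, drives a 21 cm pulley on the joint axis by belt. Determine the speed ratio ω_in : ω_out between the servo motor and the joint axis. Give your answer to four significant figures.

Each stage contributes driven/driver: belt 20/8 = 2.5, belt 21/12 = 1.75.
Overall: 2.5 × 1.75 = 4.375.

4.375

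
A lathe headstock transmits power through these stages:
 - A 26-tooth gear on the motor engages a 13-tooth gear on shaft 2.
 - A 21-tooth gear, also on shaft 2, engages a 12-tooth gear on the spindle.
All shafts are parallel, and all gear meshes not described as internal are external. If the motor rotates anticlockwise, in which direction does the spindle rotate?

the motor → shaft 2: external mesh, 1 reversal → CW.
shaft 2 → the spindle: external mesh, 1 reversal → CCW.
2 reversals in total — an even number — so the spindle turns the same way as the motor.

anticlockwise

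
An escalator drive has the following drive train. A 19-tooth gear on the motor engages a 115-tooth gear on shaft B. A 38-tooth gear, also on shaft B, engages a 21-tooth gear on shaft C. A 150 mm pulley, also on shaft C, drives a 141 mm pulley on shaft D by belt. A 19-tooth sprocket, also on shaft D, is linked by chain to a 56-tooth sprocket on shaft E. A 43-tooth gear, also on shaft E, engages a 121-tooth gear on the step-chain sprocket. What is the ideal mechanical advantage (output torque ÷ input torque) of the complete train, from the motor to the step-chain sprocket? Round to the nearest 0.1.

Each stage contributes driven/driver: gear mesh 115/19 = 6.0526, gear mesh 21/38 = 0.55263, belt 141/150 = 0.94, chain 56/19 = 2.9474, gear mesh 121/43 = 2.814.
Overall: 6.0526 × 0.55263 × 0.94 × 2.9474 × 2.814 = 26.077.

26.1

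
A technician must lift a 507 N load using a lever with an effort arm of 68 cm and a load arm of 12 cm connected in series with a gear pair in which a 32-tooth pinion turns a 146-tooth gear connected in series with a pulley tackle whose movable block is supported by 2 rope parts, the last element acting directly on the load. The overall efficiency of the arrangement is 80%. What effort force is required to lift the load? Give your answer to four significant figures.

Lever MA = effort arm / load arm = 68/12 = 5.6667.
Gear pair MA = 146/32 = 4.5625.
Block-and-tackle MA = number of supporting rope parts = 2.
Combined ideal MA = 5.6667 × 4.5625 × 2 = 51.708.
Actual MA = 51.708 × 0.80 = 41.367.
Effort = load / actual MA = 507 / 41.367 = 12.256 N.

12.26 N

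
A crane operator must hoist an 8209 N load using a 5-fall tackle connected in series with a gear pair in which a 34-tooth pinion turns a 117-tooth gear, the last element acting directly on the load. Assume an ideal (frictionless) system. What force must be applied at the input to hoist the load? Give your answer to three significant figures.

477 N

Block-and-tackle MA = number of supporting rope parts = 5.
Gear pair MA = 117/34 = 3.4412.
Combined ideal MA = 5 × 3.4412 = 17.206.
Effort = load / MA = 8209 / 17.206 = 477.1 N.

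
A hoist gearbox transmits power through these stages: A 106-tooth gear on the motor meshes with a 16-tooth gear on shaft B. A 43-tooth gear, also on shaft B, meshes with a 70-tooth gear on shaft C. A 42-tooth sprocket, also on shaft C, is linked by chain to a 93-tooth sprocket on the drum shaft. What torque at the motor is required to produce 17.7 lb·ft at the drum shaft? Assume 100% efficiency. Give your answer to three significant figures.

Overall ratio R = 0.15094 × 1.6279 × 2.2143 = 0.5441.
Input torque = output torque / R = 17.7 / 0.5441 = 32.531 lb·ft.

32.5 lb·ft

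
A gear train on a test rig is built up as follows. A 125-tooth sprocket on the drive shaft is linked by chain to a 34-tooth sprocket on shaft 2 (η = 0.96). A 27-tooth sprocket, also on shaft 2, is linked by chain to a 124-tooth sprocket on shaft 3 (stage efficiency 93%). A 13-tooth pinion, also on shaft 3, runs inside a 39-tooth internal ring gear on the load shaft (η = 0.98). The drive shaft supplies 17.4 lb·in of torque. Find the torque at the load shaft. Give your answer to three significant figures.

57.1 lb·in

Chain: ratio = 34/125 = 0.272; torque at shaft 2 = 17.4 × 0.272 × 0.96 = 4.5435 lb·in.
Chain: ratio = 124/27 = 4.5926; torque at shaft 3 = 4.5435 × 4.5926 × 0.93 = 19.406 lb·in.
Internal gear: ratio = 39/13 = 3; torque at the load shaft = 19.406 × 3 × 0.98 = 57.053 lb·in.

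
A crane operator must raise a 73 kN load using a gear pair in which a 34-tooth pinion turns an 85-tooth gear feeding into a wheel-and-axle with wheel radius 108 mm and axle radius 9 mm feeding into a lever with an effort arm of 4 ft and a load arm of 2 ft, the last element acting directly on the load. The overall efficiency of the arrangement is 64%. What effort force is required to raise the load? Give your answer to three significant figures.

1.90 kN

Gear pair MA = 85/34 = 2.5.
Wheel-and-axle MA = R/r = 108/9 = 12.
Lever MA = effort arm / load arm = 4/2 = 2.
Combined ideal MA = 2.5 × 12 × 2 = 60.
Actual MA = 60 × 0.64 = 38.4.
Effort = load / actual MA = 73 / 38.4 = 1.901 kN.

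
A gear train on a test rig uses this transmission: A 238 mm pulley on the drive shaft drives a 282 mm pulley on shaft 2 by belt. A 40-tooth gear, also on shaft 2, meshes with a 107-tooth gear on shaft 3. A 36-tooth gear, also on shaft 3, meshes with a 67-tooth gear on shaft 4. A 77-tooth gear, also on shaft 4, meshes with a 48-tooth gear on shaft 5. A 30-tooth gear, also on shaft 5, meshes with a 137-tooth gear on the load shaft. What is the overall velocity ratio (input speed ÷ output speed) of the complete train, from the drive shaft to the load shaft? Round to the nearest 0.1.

Each stage contributes driven/driver: belt 282/238 = 1.1849, gear mesh 107/40 = 2.675, gear mesh 67/36 = 1.8611, gear mesh 48/77 = 0.62338, gear mesh 137/30 = 4.5667.
Overall: 1.1849 × 2.675 × 1.8611 × 0.62338 × 4.5667 = 16.793.

16.8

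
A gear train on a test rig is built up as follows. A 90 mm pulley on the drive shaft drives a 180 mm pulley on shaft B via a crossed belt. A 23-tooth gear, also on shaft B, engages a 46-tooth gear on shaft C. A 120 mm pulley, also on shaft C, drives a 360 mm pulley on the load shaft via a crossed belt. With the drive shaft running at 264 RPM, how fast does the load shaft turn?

22 RPM

Belt: ratio = 180/90 = 2, so shaft B turns at 264 / 2 = 132 RPM.
Gear mesh: ratio = 46/23 = 2, so shaft C turns at 132 / 2 = 66 RPM.
Belt: ratio = 360/120 = 3, so the load shaft turns at 66 / 3 = 22 RPM.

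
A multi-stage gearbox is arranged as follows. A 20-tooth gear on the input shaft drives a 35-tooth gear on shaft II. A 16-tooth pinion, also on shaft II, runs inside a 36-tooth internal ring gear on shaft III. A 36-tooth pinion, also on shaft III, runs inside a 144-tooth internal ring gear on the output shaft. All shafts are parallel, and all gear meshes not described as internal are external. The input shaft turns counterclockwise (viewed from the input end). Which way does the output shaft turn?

the input shaft → shaft II: external mesh, 1 reversal → CW.
shaft II → shaft III: internal mesh, same direction → CW.
shaft III → the output shaft: internal mesh, same direction → CW.
1 reversal in total — an odd number — so the output shaft turns opposite to the input shaft.

clockwise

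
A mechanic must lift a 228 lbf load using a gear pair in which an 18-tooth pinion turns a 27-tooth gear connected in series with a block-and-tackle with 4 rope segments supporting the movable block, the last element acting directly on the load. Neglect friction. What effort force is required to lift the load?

38 lbf

Gear pair MA = 27/18 = 1.5.
Block-and-tackle MA = number of supporting rope parts = 4.
Combined ideal MA = 1.5 × 4 = 6.
Effort = load / MA = 228 / 6 = 38 lbf.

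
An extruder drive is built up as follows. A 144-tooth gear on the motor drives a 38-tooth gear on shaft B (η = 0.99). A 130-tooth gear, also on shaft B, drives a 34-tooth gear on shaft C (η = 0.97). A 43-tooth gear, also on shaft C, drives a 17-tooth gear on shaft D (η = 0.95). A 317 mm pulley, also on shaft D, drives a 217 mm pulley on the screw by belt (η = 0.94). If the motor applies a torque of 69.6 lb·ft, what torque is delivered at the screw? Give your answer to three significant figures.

1.11 lb·ft

gear mesh 38/144 = 0.26389 → τ = 69.6·0.26389·0.99 = 18.183 lb·ft
gear mesh 34/130 = 0.26154 → τ = 18.183·0.26154·0.97 = 4.6129 lb·ft
gear mesh 17/43 = 0.39535 → τ = 4.6129·0.39535·0.95 = 1.7325 lb·ft
belt 217/317 = 0.68454 → τ = 1.7325·0.68454·0.94 = 1.1148 lb·ft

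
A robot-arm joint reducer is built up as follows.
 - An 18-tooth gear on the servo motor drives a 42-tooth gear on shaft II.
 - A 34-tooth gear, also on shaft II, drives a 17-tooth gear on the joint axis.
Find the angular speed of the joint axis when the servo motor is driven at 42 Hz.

36 Hz

gear mesh 42/18 = 2.3333 → 42/2.3333 = 18 Hz
gear mesh 17/34 = 0.5 → 18/0.5 = 36 Hz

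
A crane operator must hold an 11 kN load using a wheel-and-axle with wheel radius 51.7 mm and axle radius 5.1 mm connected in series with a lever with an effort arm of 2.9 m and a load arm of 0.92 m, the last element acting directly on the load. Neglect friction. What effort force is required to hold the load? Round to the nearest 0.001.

Wheel-and-axle MA = R/r = 51.7/5.1 = 10.137.
Lever MA = effort arm / load arm = 2.9/0.92 = 3.1522.
Combined ideal MA = 10.137 × 3.1522 = 31.954.
Effort = load / MA = 11 / 31.954 = 0.34424 kN.

0.344 kN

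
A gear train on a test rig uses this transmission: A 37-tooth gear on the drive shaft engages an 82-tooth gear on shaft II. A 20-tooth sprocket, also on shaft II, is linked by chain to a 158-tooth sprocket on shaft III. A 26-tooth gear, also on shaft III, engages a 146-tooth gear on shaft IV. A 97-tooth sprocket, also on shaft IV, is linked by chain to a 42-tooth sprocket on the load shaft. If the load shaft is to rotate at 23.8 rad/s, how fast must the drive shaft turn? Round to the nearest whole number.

1013 rad/s

Overall ratio R = 2.2162 × 7.9 × 5.6154 × 0.43299 = 42.569.
Required input speed = output speed × R = 23.8 × 42.569 = 1013.1 rad/s.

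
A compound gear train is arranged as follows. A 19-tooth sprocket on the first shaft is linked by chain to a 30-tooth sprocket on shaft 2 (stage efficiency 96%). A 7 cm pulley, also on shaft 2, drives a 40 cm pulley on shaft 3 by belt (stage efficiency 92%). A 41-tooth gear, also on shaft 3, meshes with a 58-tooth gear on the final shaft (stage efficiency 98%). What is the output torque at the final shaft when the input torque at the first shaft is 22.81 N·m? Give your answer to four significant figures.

252.0 N·m

chain 30/19 = 1.5789 → τ = 22.81·1.5789·0.96 = 34.575 N·m
belt 40/7 = 5.7143 → τ = 34.575·5.7143·0.92 = 181.77 N·m
gear mesh 58/41 = 1.4146 → τ = 181.77·1.4146·0.98 = 251.99 N·m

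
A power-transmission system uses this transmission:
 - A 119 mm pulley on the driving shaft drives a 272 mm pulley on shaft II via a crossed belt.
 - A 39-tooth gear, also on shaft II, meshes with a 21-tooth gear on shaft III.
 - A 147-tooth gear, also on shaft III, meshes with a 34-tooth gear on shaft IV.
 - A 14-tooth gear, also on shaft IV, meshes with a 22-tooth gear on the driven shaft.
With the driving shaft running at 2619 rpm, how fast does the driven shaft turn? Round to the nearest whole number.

belt 272/119 = 2.2857 → 2619/2.2857 = 1145.8 rpm
gear mesh 21/39 = 0.53846 → 1145.8/0.53846 = 2127.9 rpm
gear mesh 34/147 = 0.23129 → 2127.9/0.23129 = 9200.2 rpm
gear mesh 22/14 = 1.5714 → 9200.2/1.5714 = 5854.7 rpm

5855 rpm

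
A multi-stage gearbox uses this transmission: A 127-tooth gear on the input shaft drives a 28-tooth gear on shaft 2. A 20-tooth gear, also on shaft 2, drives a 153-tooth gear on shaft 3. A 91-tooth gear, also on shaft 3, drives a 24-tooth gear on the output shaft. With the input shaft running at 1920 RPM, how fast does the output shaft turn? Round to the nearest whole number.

Gear mesh: ratio = 28/127 = 0.22047, so shaft 2 turns at 1920 / 0.22047 = 8708.6 RPM.
Gear mesh: ratio = 153/20 = 7.65, so shaft 3 turns at 8708.6 / 7.65 = 1138.4 RPM.
Gear mesh: ratio = 24/91 = 0.26374, so the output shaft turns at 1138.4 / 0.26374 = 4316.3 RPM.

4316 RPM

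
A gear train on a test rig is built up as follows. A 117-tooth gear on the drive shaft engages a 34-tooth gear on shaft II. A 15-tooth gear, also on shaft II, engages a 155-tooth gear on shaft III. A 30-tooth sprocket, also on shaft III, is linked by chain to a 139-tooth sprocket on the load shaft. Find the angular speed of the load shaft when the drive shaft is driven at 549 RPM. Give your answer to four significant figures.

gear mesh 34/117 = 0.2906 → 549/0.2906 = 1889.2 RPM
gear mesh 155/15 = 10.333 → 1889.2/10.333 = 182.83 RPM
chain 139/30 = 4.6333 → 182.83/4.6333 = 39.459 RPM

39.46 RPM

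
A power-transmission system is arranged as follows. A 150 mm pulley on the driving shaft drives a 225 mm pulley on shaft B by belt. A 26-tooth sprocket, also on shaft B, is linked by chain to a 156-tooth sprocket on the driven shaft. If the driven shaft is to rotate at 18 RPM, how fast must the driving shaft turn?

162 RPM

Overall ratio R = 1.5 × 6 = 9.
Required input speed = output speed × R = 18 × 9 = 162 RPM.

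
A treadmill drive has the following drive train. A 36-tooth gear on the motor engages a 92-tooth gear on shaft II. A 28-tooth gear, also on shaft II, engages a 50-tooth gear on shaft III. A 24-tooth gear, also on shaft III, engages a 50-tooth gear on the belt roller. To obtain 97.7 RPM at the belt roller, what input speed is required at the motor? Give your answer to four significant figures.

Overall ratio R = 2.5556 × 1.7857 × 2.0833 = 9.5073.
Required input speed = output speed × R = 97.7 × 9.5073 = 928.86 RPM.

928.9 RPM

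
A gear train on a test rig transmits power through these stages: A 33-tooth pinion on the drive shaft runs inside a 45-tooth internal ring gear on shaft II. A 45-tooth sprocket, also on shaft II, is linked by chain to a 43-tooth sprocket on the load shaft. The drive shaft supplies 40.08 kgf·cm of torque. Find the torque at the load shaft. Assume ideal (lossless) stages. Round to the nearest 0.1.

After the internal gear (45/33): 40.08 × 1.3636 = 54.655 kgf·cm
After the chain (43/45): 54.655 × 0.95556 = 52.225 kgf·cm

52.2 kgf·cm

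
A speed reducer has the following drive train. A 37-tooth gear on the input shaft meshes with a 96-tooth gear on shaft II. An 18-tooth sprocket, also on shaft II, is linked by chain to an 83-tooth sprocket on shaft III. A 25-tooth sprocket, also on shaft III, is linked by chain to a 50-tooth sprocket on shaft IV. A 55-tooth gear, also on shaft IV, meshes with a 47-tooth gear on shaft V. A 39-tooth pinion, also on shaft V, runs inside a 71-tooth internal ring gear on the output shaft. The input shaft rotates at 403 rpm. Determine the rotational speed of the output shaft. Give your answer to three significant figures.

10.8 rpm

gear mesh 96/37 = 2.5946 → 403/2.5946 = 155.32 rpm
chain 83/18 = 4.6111 → 155.32/4.6111 = 33.684 rpm
chain 50/25 = 2 → 33.684/2 = 16.842 rpm
gear mesh 47/55 = 0.85455 → 16.842/0.85455 = 19.709 rpm
internal gear 71/39 = 1.8205 → 19.709/1.8205 = 10.826 rpm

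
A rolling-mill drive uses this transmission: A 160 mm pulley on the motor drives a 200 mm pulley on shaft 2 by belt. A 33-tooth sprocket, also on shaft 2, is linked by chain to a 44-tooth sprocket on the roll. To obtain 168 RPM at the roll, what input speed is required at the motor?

Overall ratio R = 1.25 × 1.3333 = 1.6667.
Required input speed = output speed × R = 168 × 1.6667 = 280 RPM.

280 RPM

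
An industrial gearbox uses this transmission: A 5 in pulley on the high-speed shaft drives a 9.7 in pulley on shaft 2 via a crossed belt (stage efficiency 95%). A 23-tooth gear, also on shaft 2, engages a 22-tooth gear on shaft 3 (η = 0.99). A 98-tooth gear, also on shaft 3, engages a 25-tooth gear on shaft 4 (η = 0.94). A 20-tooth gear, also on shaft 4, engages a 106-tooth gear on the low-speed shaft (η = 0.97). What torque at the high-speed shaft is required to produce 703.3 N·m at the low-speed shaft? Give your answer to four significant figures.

Overall ratio R = 1.94 × 0.95652 × 0.2551 × 5.3 = 2.5089; overall efficiency η = 0.95 × 0.99 × 0.94 × 0.97 = 0.8575.
Input torque = output torque / (R × η) = 703.3 / (2.5089 × 0.8575) = 326.89 N·m.

326.9 N·m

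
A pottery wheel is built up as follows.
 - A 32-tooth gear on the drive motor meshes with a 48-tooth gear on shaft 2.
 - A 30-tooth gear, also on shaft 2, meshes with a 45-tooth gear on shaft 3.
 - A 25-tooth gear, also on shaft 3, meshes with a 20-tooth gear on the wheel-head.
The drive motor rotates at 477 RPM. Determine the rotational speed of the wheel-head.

Gear mesh: ratio = 48/32 = 1.5, so shaft 2 turns at 477 / 1.5 = 318 RPM.
Gear mesh: ratio = 45/30 = 1.5, so shaft 3 turns at 318 / 1.5 = 212 RPM.
Gear mesh: ratio = 20/25 = 0.8, so the wheel-head turns at 212 / 0.8 = 265 RPM.

265 RPM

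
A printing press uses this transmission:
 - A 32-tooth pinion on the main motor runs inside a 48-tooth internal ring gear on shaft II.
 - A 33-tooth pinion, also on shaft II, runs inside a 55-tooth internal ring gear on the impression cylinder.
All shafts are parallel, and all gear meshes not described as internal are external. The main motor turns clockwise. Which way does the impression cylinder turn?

the main motor → shaft II: internal mesh, same direction → CW.
shaft II → the impression cylinder: internal mesh, same direction → CW.
0 reversals in total — an even number — so the impression cylinder turns the same way as the main motor.

clockwise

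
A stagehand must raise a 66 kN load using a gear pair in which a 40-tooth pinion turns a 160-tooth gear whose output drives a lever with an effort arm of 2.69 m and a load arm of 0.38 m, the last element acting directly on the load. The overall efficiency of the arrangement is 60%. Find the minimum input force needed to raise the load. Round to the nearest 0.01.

3.88 kN

Gear pair MA = 160/40 = 4.
Lever MA = effort arm / load arm = 2.69/0.38 = 7.0789.
Combined ideal MA = 4 × 7.0789 = 28.316.
Actual MA = 28.316 × 0.60 = 16.989.
Effort = load / actual MA = 66 / 16.989 = 3.8848 kN.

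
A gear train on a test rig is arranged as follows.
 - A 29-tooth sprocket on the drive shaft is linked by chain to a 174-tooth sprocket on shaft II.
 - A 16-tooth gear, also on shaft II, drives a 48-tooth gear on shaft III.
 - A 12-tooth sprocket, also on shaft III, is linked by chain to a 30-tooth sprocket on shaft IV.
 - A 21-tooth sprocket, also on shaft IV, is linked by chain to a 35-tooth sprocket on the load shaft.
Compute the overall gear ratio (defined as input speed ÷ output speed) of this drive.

75

Each stage contributes driven/driver: chain 174/29 = 6, gear mesh 48/16 = 3, chain 30/12 = 2.5, chain 35/21 = 1.6667.
Overall: 6 × 3 × 2.5 × 1.6667 = 75.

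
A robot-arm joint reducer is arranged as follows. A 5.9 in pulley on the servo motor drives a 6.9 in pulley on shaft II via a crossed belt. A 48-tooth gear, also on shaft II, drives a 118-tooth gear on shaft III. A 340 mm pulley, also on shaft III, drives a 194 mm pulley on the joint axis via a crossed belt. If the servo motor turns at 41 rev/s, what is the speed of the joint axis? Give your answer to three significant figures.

the servo motor → shaft II (belt, 6.9/5.9): 41 ÷ 1.1695 = 35.058 rev/s
shaft II → shaft III (gear mesh, 118/48): 35.058 ÷ 2.4583 = 14.261 rev/s
shaft III → the joint axis (belt, 194/340): 14.261 ÷ 0.57059 = 24.993 rev/s

25.0 rev/s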